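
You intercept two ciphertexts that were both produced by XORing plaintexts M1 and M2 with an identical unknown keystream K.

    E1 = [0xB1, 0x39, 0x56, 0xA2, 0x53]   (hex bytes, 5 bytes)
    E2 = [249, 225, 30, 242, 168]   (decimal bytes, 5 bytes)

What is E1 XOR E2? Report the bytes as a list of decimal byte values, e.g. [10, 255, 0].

E1 ⊕ E2 = (M1 ⊕ K) ⊕ (M2 ⊕ K) = M1 ⊕ M2 — the shared key cancels under XOR.
b1 ^ f9 = 48
39 ^ e1 = d8
56 ^ 1e = 48
a2 ^ f2 = 50
53 ^ a8 = fb

[72, 216, 72, 80, 251]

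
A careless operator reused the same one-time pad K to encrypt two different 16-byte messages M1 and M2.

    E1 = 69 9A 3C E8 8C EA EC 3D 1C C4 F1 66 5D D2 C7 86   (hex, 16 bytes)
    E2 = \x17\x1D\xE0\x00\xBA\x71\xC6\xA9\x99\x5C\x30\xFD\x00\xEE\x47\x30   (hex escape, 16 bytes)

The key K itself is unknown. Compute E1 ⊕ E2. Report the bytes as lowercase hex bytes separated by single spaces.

E1 ⊕ E2 = (M1 ⊕ K) ⊕ (M2 ⊕ K) = M1 ⊕ M2 — the shared key cancels under XOR.
byte 0: 01101001 ⊕ 00010111 = 01111110
byte 1: 10011010 ⊕ 00011101 = 10000111
byte 2: 00111100 ⊕ 11100000 = 11011100
byte 3: 11101000 ⊕ 00000000 = 11101000
byte 4: 10001100 ⊕ 10111010 = 00110110
byte 5: 11101010 ⊕ 01110001 = 10011011
byte 6: 11101100 ⊕ 11000110 = 00101010
byte 7: 00111101 ⊕ 10101001 = 10010100
byte 8: 00011100 ⊕ 10011001 = 10000101
byte 9: 11000100 ⊕ 01011100 = 10011000
byte 10: 11110001 ⊕ 00110000 = 11000001
byte 11: 01100110 ⊕ 11111101 = 10011011
byte 12: 01011101 ⊕ 00000000 = 01011101
byte 13: 11010010 ⊕ 11101110 = 00111100
byte 14: 11000111 ⊕ 01000111 = 10000000
byte 15: 10000110 ⊕ 00110000 = 10110110

7e 87 dc e8 36 9b 2a 94 85 98 c1 9b 5d 3c 80 b6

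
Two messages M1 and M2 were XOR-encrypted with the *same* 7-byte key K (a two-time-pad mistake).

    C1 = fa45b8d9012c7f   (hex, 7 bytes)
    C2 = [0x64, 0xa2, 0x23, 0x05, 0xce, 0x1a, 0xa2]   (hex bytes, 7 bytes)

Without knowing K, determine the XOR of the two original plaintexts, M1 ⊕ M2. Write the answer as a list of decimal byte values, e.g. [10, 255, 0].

[158, 231, 155, 220, 207, 54, 221]

C1 ⊕ C2 = (M1 ⊕ K) ⊕ (M2 ⊕ K) = M1 ⊕ M2 — the shared key cancels under XOR.
fa xor 64 = 9e
45 xor a2 = e7
b8 xor 23 = 9b
d9 xor 05 = dc
01 xor ce = cf
2c xor 1a = 36
7f xor a2 = dd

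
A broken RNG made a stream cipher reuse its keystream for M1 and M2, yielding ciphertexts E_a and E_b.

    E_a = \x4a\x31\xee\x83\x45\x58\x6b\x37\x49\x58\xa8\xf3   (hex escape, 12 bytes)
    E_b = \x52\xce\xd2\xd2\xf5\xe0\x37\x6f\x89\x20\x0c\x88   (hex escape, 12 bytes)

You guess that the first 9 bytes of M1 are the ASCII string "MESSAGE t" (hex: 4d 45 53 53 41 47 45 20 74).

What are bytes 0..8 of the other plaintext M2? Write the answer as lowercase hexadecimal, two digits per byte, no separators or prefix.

55ba6f02f1ff1978b4

First, E_a ⊕ E_b = (M1 ⊕ K) ⊕ (M2 ⊕ K) = M1 ⊕ M2, so the key drops out. Then M2 = (M1 ⊕ M2) ⊕ M1 over the first 9 bytes.
byte 0: (4a ^ 52) ^ 4d = 18 ^ 4d = 55
byte 1: (31 ^ ce) ^ 45 = ff ^ 45 = ba
byte 2: (ee ^ d2) ^ 53 = 3c ^ 53 = 6f
byte 3: (83 ^ d2) ^ 53 = 51 ^ 53 = 02
byte 4: (45 ^ f5) ^ 41 = b0 ^ 41 = f1
byte 5: (58 ^ e0) ^ 47 = b8 ^ 47 = ff
byte 6: (6b ^ 37) ^ 45 = 5c ^ 45 = 19
byte 7: (37 ^ 6f) ^ 20 = 58 ^ 20 = 78
byte 8: (49 ^ 89) ^ 74 = c0 ^ 74 = b4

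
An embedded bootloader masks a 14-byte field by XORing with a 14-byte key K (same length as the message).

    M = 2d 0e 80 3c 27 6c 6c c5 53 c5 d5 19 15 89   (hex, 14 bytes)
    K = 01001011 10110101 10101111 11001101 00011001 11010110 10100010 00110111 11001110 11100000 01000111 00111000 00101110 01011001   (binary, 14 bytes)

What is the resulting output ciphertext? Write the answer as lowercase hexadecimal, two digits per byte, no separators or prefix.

XOR is its own inverse, so applying the key byte-wise gives the result directly.
byte 0:  45 ⊕  75 = 102
byte 1:  14 ⊕ 181 = 187
byte 2: 128 ⊕ 175 =  47
byte 3:  60 ⊕ 205 = 241
byte 4:  39 ⊕  25 =  62
byte 5: 108 ⊕ 214 = 186
byte 6: 108 ⊕ 162 = 206
byte 7: 197 ⊕  55 = 242
byte 8:  83 ⊕ 206 = 157
byte 9: 197 ⊕ 224 =  37
byte 10: 213 ⊕  71 = 146
byte 11:  25 ⊕  56 =  33
byte 12:  21 ⊕  46 =  59
byte 13: 137 ⊕  89 = 208

66bb2ff13ebacef29d2592213bd0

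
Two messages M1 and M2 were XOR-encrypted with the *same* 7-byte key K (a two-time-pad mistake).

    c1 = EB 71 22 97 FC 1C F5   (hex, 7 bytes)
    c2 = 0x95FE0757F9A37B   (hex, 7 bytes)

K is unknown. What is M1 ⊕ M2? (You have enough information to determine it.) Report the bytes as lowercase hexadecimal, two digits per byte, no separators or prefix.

7e8f25c005bf8e

c1 ⊕ c2 = (M1 ⊕ K) ⊕ (M2 ⊕ K) = M1 ⊕ M2 — the shared key cancels under XOR.
eb ⊕ 95 = 7e
71 ⊕ fe = 8f
22 ⊕ 07 = 25
97 ⊕ 57 = c0
fc ⊕ f9 = 05
1c ⊕ a3 = bf
f5 ⊕ 7b = 8e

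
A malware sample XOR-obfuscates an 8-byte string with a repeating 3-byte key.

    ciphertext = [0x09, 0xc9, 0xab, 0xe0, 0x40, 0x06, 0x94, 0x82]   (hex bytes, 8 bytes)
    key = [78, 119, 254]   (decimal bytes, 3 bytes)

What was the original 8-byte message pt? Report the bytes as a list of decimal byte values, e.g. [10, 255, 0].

[71, 190, 85, 174, 55, 248, 218, 245]

The 3-byte key repeats, so the effective keystream is 4e 77 fe 4e 77 fe 4e 77.
byte 0:   9 xor  78 =  71
byte 1: 201 xor 119 = 190
byte 2: 171 xor 254 =  85
byte 3: 224 xor  78 = 174
byte 4:  64 xor 119 =  55
byte 5:   6 xor 254 = 248
byte 6: 148 xor  78 = 218
byte 7: 130 xor 119 = 245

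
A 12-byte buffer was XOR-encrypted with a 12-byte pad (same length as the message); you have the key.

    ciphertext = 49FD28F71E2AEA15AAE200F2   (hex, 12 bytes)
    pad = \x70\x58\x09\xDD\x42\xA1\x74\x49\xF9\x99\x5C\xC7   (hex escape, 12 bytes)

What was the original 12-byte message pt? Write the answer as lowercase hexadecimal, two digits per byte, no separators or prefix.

49 XOR 70 = 39
fd XOR 58 = a5
28 XOR 09 = 21
f7 XOR dd = 2a
1e XOR 42 = 5c
2a XOR a1 = 8b
ea XOR 74 = 9e
15 XOR 49 = 5c
aa XOR f9 = 53
e2 XOR 99 = 7b
00 XOR 5c = 5c
f2 XOR c7 = 35

39a5212a5c8b9e5c537b5c35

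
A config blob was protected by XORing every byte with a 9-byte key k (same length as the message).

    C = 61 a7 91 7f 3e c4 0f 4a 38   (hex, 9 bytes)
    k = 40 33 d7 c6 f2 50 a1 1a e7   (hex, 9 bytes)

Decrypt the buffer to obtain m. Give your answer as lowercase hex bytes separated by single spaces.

61 xor 40 = 21
a7 xor 33 = 94
91 xor d7 = 46
7f xor c6 = b9
3e xor f2 = cc
c4 xor 50 = 94
0f xor a1 = ae
4a xor 1a = 50
38 xor e7 = df

21 94 46 b9 cc 94 ae 50 df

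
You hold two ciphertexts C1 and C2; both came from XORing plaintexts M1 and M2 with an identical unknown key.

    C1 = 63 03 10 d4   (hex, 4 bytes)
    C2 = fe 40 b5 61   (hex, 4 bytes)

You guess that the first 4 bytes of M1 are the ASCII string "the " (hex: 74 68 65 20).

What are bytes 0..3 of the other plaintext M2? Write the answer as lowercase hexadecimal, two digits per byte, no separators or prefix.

e92bc095

First, C1 ⊕ C2 = (M1 ⊕ K) ⊕ (M2 ⊕ K) = M1 ⊕ M2, so the key drops out. Then M2 = (M1 ⊕ M2) ⊕ M1 over the first 4 bytes.
byte 0: (63 ⊕ fe) ⊕ 74 = 9d ⊕ 74 = e9
byte 1: (03 ⊕ 40) ⊕ 68 = 43 ⊕ 68 = 2b
byte 2: (10 ⊕ b5) ⊕ 65 = a5 ⊕ 65 = c0
byte 3: (d4 ⊕ 61) ⊕ 20 = b5 ⊕ 20 = 95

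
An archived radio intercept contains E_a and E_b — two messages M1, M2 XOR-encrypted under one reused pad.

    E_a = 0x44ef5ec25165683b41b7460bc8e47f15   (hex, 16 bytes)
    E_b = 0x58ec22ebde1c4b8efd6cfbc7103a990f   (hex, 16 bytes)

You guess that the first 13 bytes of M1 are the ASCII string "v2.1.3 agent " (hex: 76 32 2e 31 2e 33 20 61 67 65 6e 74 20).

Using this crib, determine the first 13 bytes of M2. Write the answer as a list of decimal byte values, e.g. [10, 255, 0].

[106, 49, 82, 24, 161, 74, 3, 212, 219, 190, 211, 184, 248]

First, E_a ⊕ E_b = (M1 ⊕ K) ⊕ (M2 ⊕ K) = M1 ⊕ M2, so the key drops out. Then M2 = (M1 ⊕ M2) ⊕ M1 over the first 13 bytes.
byte 0: (44 XOR 58) XOR 76 = 1c XOR 76 = 6a
byte 1: (ef XOR ec) XOR 32 = 03 XOR 32 = 31
byte 2: (5e XOR 22) XOR 2e = 7c XOR 2e = 52
byte 3: (c2 XOR eb) XOR 31 = 29 XOR 31 = 18
byte 4: (51 XOR de) XOR 2e = 8f XOR 2e = a1
byte 5: (65 XOR 1c) XOR 33 = 79 XOR 33 = 4a
byte 6: (68 XOR 4b) XOR 20 = 23 XOR 20 = 03
byte 7: (3b XOR 8e) XOR 61 = b5 XOR 61 = d4
byte 8: (41 XOR fd) XOR 67 = bc XOR 67 = db
byte 9: (b7 XOR 6c) XOR 65 = db XOR 65 = be
byte 10: (46 XOR fb) XOR 6e = bd XOR 6e = d3
byte 11: (0b XOR c7) XOR 74 = cc XOR 74 = b8
byte 12: (c8 XOR 10) XOR 20 = d8 XOR 20 = f8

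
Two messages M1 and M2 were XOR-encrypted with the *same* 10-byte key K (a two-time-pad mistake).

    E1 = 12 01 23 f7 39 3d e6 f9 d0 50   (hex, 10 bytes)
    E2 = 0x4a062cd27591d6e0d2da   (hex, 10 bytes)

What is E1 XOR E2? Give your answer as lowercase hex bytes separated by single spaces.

58 07 0f 25 4c ac 30 19 02 8a

E1 ⊕ E2 = (M1 ⊕ K) ⊕ (M2 ⊕ K) = M1 ⊕ M2 — the shared key cancels under XOR.
byte 0:  18 xor  74 =  88
byte 1:   1 xor   6 =   7
byte 2:  35 xor  44 =  15
byte 3: 247 xor 210 =  37
byte 4:  57 xor 117 =  76
byte 5:  61 xor 145 = 172
byte 6: 230 xor 214 =  48
byte 7: 249 xor 224 =  25
byte 8: 208 xor 210 =   2
byte 9:  80 xor 218 = 138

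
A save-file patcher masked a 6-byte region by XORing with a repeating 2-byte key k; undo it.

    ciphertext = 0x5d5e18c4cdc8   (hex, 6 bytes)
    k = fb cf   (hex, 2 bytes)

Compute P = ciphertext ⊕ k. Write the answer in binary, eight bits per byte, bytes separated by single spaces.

10100110 10010001 11100011 00001011 00110110 00000111

The 2-byte key repeats, so the effective keystream is fb cf fb cf fb cf.
byte 0: 5d xor fb = a6
byte 1: 5e xor cf = 91
byte 2: 18 xor fb = e3
byte 3: c4 xor cf = 0b
byte 4: cd xor fb = 36
byte 5: c8 xor cf = 07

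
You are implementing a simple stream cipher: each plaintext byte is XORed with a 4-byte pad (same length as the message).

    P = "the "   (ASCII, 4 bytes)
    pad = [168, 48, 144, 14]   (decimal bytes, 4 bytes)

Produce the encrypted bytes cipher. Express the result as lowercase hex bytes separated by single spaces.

116 XOR 168 = 220
104 XOR  48 =  88
101 XOR 144 = 245
 32 XOR  14 =  46

dc 58 f5 2e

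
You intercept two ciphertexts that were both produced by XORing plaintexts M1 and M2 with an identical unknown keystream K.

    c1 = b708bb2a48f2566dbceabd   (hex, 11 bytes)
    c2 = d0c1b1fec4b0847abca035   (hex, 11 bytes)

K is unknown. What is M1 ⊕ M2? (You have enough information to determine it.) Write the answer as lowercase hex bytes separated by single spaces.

67 c9 0a d4 8c 42 d2 17 00 4a 88

c1 ⊕ c2 = (M1 ⊕ K) ⊕ (M2 ⊕ K) = M1 ⊕ M2 — the shared key cancels under XOR.
byte 0: 183 ^ 208 = 103
byte 1:   8 ^ 193 = 201
byte 2: 187 ^ 177 =  10
byte 3:  42 ^ 254 = 212
byte 4:  72 ^ 196 = 140
byte 5: 242 ^ 176 =  66
byte 6:  86 ^ 132 = 210
byte 7: 109 ^ 122 =  23
byte 8: 188 ^ 188 =   0
byte 9: 234 ^ 160 =  74
byte 10: 189 ^  53 = 136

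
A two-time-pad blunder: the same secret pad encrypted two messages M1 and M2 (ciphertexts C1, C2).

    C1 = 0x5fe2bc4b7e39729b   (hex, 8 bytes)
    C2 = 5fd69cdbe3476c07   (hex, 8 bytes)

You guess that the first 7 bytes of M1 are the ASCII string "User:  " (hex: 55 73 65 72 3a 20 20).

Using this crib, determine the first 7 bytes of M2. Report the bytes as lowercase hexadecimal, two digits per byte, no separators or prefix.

554745e2a75e3e

First, C1 ⊕ C2 = (M1 ⊕ K) ⊕ (M2 ⊕ K) = M1 ⊕ M2, so the key drops out. Then M2 = (M1 ⊕ M2) ⊕ M1 over the first 7 bytes.
byte 0: (5f ⊕ 5f) ⊕ 55 = 00 ⊕ 55 = 55
byte 1: (e2 ⊕ d6) ⊕ 73 = 34 ⊕ 73 = 47
byte 2: (bc ⊕ 9c) ⊕ 65 = 20 ⊕ 65 = 45
byte 3: (4b ⊕ db) ⊕ 72 = 90 ⊕ 72 = e2
byte 4: (7e ⊕ e3) ⊕ 3a = 9d ⊕ 3a = a7
byte 5: (39 ⊕ 47) ⊕ 20 = 7e ⊕ 20 = 5e
byte 6: (72 ⊕ 6c) ⊕ 20 = 1e ⊕ 20 = 3e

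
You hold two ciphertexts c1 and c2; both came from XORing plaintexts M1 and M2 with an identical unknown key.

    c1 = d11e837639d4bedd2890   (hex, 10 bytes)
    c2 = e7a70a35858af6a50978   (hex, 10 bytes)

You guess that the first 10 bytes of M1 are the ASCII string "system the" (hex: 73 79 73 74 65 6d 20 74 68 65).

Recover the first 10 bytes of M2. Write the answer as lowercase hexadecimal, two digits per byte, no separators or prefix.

First, c1 ⊕ c2 = (M1 ⊕ K) ⊕ (M2 ⊕ K) = M1 ⊕ M2, so the key drops out. Then M2 = (M1 ⊕ M2) ⊕ M1 over the first 10 bytes.
byte 0: (d1 ^ e7) ^ 73 = 36 ^ 73 = 45
byte 1: (1e ^ a7) ^ 79 = b9 ^ 79 = c0
byte 2: (83 ^ 0a) ^ 73 = 89 ^ 73 = fa
byte 3: (76 ^ 35) ^ 74 = 43 ^ 74 = 37
byte 4: (39 ^ 85) ^ 65 = bc ^ 65 = d9
byte 5: (d4 ^ 8a) ^ 6d = 5e ^ 6d = 33
byte 6: (be ^ f6) ^ 20 = 48 ^ 20 = 68
byte 7: (dd ^ a5) ^ 74 = 78 ^ 74 = 0c
byte 8: (28 ^ 09) ^ 68 = 21 ^ 68 = 49
byte 9: (90 ^ 78) ^ 65 = e8 ^ 65 = 8d

45c0fa37d933680c498d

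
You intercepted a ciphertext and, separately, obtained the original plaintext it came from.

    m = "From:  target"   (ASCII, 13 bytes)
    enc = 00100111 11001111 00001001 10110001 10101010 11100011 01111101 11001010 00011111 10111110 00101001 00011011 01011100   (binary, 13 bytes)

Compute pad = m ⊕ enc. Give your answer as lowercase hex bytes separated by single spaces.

Since enc = m ⊕ pad, XORing both sides with m gives pad = m ⊕ enc.
byte 0: 46 XOR 27 = 61
byte 1: 72 XOR cf = bd
byte 2: 6f XOR 09 = 66
byte 3: 6d XOR b1 = dc
byte 4: 3a XOR aa = 90
byte 5: 20 XOR e3 = c3
byte 6: 20 XOR 7d = 5d
byte 7: 74 XOR ca = be
byte 8: 61 XOR 1f = 7e
byte 9: 72 XOR be = cc
byte 10: 67 XOR 29 = 4e
byte 11: 65 XOR 1b = 7e
byte 12: 74 XOR 5c = 28

61 bd 66 dc 90 c3 5d be 7e cc 4e 7e 28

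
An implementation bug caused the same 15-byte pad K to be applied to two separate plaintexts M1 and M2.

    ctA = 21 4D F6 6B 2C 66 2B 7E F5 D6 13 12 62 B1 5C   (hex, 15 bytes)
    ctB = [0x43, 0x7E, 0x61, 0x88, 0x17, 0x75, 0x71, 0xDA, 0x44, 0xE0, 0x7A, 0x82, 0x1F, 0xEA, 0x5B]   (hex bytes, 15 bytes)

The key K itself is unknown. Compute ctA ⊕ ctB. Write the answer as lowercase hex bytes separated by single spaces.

62 33 97 e3 3b 13 5a a4 b1 36 69 90 7d 5b 07

ctA ⊕ ctB = (M1 ⊕ K) ⊕ (M2 ⊕ K) = M1 ⊕ M2 — the shared key cancels under XOR.
 33 ^  67 =  98
 77 ^ 126 =  51
246 ^  97 = 151
107 ^ 136 = 227
 44 ^  23 =  59
102 ^ 117 =  19
 43 ^ 113 =  90
126 ^ 218 = 164
245 ^  68 = 177
214 ^ 224 =  54
 19 ^ 122 = 105
 18 ^ 130 = 144
 98 ^  31 = 125
177 ^ 234 =  91
 92 ^  91 =   7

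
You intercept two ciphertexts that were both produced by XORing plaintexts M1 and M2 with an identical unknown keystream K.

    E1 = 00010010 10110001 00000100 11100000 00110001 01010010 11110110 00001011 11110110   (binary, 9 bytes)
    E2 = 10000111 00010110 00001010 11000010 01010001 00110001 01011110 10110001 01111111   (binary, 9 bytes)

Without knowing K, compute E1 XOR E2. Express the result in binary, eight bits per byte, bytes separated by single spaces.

E1 ⊕ E2 = (M1 ⊕ K) ⊕ (M2 ⊕ K) = M1 ⊕ M2 — the shared key cancels under XOR.
00010010 xor 10000111 = 10010101
10110001 xor 00010110 = 10100111
00000100 xor 00001010 = 00001110
11100000 xor 11000010 = 00100010
00110001 xor 01010001 = 01100000
01010010 xor 00110001 = 01100011
11110110 xor 01011110 = 10101000
00001011 xor 10110001 = 10111010
11110110 xor 01111111 = 10001001

10010101 10100111 00001110 00100010 01100000 01100011 10101000 10111010 10001001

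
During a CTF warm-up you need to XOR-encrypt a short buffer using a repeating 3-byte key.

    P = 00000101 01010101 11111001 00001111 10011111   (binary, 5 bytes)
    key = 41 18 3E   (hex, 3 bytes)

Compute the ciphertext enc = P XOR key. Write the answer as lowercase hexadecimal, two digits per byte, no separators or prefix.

444dc74e87

The 3-byte key repeats, so the effective keystream is 41 18 3e 41 18.
byte 0: 05 XOR 41 = 44
byte 1: 55 XOR 18 = 4d
byte 2: f9 XOR 3e = c7
byte 3: 0f XOR 41 = 4e
byte 4: 9f XOR 18 = 87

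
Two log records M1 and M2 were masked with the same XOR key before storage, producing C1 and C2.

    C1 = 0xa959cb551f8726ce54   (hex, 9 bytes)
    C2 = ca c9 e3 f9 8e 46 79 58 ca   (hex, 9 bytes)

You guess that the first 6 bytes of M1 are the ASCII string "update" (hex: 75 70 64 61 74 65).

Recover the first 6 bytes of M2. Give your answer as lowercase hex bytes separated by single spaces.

First, C1 ⊕ C2 = (M1 ⊕ K) ⊕ (M2 ⊕ K) = M1 ⊕ M2, so the key drops out. Then M2 = (M1 ⊕ M2) ⊕ M1 over the first 6 bytes.
byte 0: (a9 xor ca) xor 75 = 63 xor 75 = 16
byte 1: (59 xor c9) xor 70 = 90 xor 70 = e0
byte 2: (cb xor e3) xor 64 = 28 xor 64 = 4c
byte 3: (55 xor f9) xor 61 = ac xor 61 = cd
byte 4: (1f xor 8e) xor 74 = 91 xor 74 = e5
byte 5: (87 xor 46) xor 65 = c1 xor 65 = a4

16 e0 4c cd e5 a4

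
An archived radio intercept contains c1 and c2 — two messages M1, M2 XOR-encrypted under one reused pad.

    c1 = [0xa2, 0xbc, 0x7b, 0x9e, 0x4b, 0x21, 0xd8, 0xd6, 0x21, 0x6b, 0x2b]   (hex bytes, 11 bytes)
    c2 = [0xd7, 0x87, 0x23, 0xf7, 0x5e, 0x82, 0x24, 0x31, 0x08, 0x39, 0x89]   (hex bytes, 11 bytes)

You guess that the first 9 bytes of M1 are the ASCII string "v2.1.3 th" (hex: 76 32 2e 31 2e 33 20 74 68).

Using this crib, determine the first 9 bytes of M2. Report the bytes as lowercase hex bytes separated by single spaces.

First, c1 ⊕ c2 = (M1 ⊕ K) ⊕ (M2 ⊕ K) = M1 ⊕ M2, so the key drops out. Then M2 = (M1 ⊕ M2) ⊕ M1 over the first 9 bytes.
byte 0: (a2 XOR d7) XOR 76 = 75 XOR 76 = 03
byte 1: (bc XOR 87) XOR 32 = 3b XOR 32 = 09
byte 2: (7b XOR 23) XOR 2e = 58 XOR 2e = 76
byte 3: (9e XOR f7) XOR 31 = 69 XOR 31 = 58
byte 4: (4b XOR 5e) XOR 2e = 15 XOR 2e = 3b
byte 5: (21 XOR 82) XOR 33 = a3 XOR 33 = 90
byte 6: (d8 XOR 24) XOR 20 = fc XOR 20 = dc
byte 7: (d6 XOR 31) XOR 74 = e7 XOR 74 = 93
byte 8: (21 XOR 08) XOR 68 = 29 XOR 68 = 41

03 09 76 58 3b 90 dc 93 41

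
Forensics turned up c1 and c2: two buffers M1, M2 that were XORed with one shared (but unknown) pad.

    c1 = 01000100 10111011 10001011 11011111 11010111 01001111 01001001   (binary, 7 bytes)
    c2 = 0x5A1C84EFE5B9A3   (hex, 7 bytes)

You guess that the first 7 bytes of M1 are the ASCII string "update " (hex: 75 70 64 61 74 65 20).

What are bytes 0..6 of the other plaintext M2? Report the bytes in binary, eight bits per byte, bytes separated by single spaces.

First, c1 ⊕ c2 = (M1 ⊕ K) ⊕ (M2 ⊕ K) = M1 ⊕ M2, so the key drops out. Then M2 = (M1 ⊕ M2) ⊕ M1 over the first 7 bytes.
byte 0: (44 xor 5a) xor 75 = 1e xor 75 = 6b
byte 1: (bb xor 1c) xor 70 = a7 xor 70 = d7
byte 2: (8b xor 84) xor 64 = 0f xor 64 = 6b
byte 3: (df xor ef) xor 61 = 30 xor 61 = 51
byte 4: (d7 xor e5) xor 74 = 32 xor 74 = 46
byte 5: (4f xor b9) xor 65 = f6 xor 65 = 93
byte 6: (49 xor a3) xor 20 = ea xor 20 = ca

01101011 11010111 01101011 01010001 01000110 10010011 11001010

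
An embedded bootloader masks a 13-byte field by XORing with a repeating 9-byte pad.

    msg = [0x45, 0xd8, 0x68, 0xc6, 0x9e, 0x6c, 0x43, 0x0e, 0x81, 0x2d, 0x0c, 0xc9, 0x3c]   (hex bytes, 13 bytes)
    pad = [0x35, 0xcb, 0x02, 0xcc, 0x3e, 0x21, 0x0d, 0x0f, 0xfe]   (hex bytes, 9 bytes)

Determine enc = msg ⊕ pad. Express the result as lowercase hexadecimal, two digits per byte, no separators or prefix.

70136a0aa04d4e017f18c7cbf0

The 9-byte key repeats, so the effective keystream is 35 cb 02 cc 3e 21 0d 0f fe 35 cb 02 cc.
byte 0: 45 ^ 35 = 70
byte 1: d8 ^ cb = 13
byte 2: 68 ^ 02 = 6a
byte 3: c6 ^ cc = 0a
byte 4: 9e ^ 3e = a0
byte 5: 6c ^ 21 = 4d
byte 6: 43 ^ 0d = 4e
byte 7: 0e ^ 0f = 01
byte 8: 81 ^ fe = 7f
byte 9: 2d ^ 35 = 18
byte 10: 0c ^ cb = c7
byte 11: c9 ^ 02 = cb
byte 12: 3c ^ cc = f0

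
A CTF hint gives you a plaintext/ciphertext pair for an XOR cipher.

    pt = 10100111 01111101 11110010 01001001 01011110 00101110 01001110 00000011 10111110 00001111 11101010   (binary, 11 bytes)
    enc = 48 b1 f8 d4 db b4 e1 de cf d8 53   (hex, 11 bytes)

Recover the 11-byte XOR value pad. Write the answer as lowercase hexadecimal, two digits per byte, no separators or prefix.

Since enc = pt ⊕ pad, XORing both sides with pt gives pad = pt ⊕ enc.
a7 ⊕ 48 = ef
7d ⊕ b1 = cc
f2 ⊕ f8 = 0a
49 ⊕ d4 = 9d
5e ⊕ db = 85
2e ⊕ b4 = 9a
4e ⊕ e1 = af
03 ⊕ de = dd
be ⊕ cf = 71
0f ⊕ d8 = d7
ea ⊕ 53 = b9

efcc0a9d859aafdd71d7b9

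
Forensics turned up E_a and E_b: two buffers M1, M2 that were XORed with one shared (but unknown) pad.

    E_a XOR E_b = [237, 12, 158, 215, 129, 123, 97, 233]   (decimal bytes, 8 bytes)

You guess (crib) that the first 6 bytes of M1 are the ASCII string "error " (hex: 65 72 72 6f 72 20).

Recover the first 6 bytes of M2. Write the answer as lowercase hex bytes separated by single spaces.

Since E_a ⊕ E_b = M1 ⊕ M2, XORing with the guessed M1 bytes yields the corresponding M2 bytes: M2 = (E_a ⊕ E_b) ⊕ M1.
byte 0: 11101101 ^ 01100101 = 10001000
byte 1: 00001100 ^ 01110010 = 01111110
byte 2: 10011110 ^ 01110010 = 11101100
byte 3: 11010111 ^ 01101111 = 10111000
byte 4: 10000001 ^ 01110010 = 11110011
byte 5: 01111011 ^ 00100000 = 01011011

88 7e ec b8 f3 5b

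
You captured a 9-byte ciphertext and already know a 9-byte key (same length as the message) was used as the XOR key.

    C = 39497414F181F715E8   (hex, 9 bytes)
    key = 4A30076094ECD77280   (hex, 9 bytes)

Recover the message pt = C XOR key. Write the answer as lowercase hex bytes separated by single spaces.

73 79 73 74 65 6d 20 67 68

39 XOR 4a = 73
49 XOR 30 = 79
74 XOR 07 = 73
14 XOR 60 = 74
f1 XOR 94 = 65
81 XOR ec = 6d
f7 XOR d7 = 20
15 XOR 72 = 67
e8 XOR 80 = 68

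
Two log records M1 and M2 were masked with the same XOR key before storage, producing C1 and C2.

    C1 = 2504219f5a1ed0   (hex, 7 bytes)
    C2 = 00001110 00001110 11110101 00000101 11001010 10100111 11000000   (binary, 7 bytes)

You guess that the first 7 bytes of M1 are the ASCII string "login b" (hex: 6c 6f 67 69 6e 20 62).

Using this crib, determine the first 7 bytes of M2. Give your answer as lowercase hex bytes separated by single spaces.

47 65 b3 f3 fe 99 72

First, C1 ⊕ C2 = (M1 ⊕ K) ⊕ (M2 ⊕ K) = M1 ⊕ M2, so the key drops out. Then M2 = (M1 ⊕ M2) ⊕ M1 over the first 7 bytes.
byte 0: (25 XOR 0e) XOR 6c = 2b XOR 6c = 47
byte 1: (04 XOR 0e) XOR 6f = 0a XOR 6f = 65
byte 2: (21 XOR f5) XOR 67 = d4 XOR 67 = b3
byte 3: (9f XOR 05) XOR 69 = 9a XOR 69 = f3
byte 4: (5a XOR ca) XOR 6e = 90 XOR 6e = fe
byte 5: (1e XOR a7) XOR 20 = b9 XOR 20 = 99
byte 6: (d0 XOR c0) XOR 62 = 10 XOR 62 = 72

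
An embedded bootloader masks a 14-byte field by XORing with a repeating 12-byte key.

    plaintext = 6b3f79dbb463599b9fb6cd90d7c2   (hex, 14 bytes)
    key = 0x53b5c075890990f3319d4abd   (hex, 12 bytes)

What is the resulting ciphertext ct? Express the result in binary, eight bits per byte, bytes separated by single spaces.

00111000 10001010 10111001 10101110 00111101 01101010 11001001 01101000 10101110 00101011 10000111 00101101 10000100 01110111

The 12-byte key repeats, so the effective keystream is 53 b5 c0 75 89 09 90 f3 31 9d 4a bd 53 b5.
byte 0: 6b ^ 53 = 38
byte 1: 3f ^ b5 = 8a
byte 2: 79 ^ c0 = b9
byte 3: db ^ 75 = ae
byte 4: b4 ^ 89 = 3d
byte 5: 63 ^ 09 = 6a
byte 6: 59 ^ 90 = c9
byte 7: 9b ^ f3 = 68
byte 8: 9f ^ 31 = ae
byte 9: b6 ^ 9d = 2b
byte 10: cd ^ 4a = 87
byte 11: 90 ^ bd = 2d
byte 12: d7 ^ 53 = 84
byte 13: c2 ^ b5 = 77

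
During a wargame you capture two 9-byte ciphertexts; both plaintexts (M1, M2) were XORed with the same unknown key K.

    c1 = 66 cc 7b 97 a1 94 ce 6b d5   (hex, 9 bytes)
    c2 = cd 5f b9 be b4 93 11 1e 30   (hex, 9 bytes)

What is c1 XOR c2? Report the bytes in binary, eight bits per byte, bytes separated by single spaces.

c1 ⊕ c2 = (M1 ⊕ K) ⊕ (M2 ⊕ K) = M1 ⊕ M2 — the shared key cancels under XOR.
66 xor cd = ab
cc xor 5f = 93
7b xor b9 = c2
97 xor be = 29
a1 xor b4 = 15
94 xor 93 = 07
ce xor 11 = df
6b xor 1e = 75
d5 xor 30 = e5

10101011 10010011 11000010 00101001 00010101 00000111 11011111 01110101 11100101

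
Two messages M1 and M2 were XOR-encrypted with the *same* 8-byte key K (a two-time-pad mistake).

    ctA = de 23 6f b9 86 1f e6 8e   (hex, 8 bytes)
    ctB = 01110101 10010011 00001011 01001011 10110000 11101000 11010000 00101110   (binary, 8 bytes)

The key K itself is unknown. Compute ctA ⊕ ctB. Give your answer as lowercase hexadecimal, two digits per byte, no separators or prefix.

abb064f236f736a0

ctA ⊕ ctB = (M1 ⊕ K) ⊕ (M2 ⊕ K) = M1 ⊕ M2 — the shared key cancels under XOR.
de ^ 75 = ab
23 ^ 93 = b0
6f ^ 0b = 64
b9 ^ 4b = f2
86 ^ b0 = 36
1f ^ e8 = f7
e6 ^ d0 = 36
8e ^ 2e = a0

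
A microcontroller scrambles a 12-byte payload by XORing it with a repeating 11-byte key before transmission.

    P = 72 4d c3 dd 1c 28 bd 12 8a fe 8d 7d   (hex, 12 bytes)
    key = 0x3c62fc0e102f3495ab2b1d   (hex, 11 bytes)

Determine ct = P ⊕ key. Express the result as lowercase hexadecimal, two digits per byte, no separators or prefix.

The 11-byte key repeats, so the effective keystream is 3c 62 fc 0e 10 2f 34 95 ab 2b 1d 3c.
byte 0: 72 xor 3c = 4e
byte 1: 4d xor 62 = 2f
byte 2: c3 xor fc = 3f
byte 3: dd xor 0e = d3
byte 4: 1c xor 10 = 0c
byte 5: 28 xor 2f = 07
byte 6: bd xor 34 = 89
byte 7: 12 xor 95 = 87
byte 8: 8a xor ab = 21
byte 9: fe xor 2b = d5
byte 10: 8d xor 1d = 90
byte 11: 7d xor 3c = 41

4e2f3fd30c07898721d59041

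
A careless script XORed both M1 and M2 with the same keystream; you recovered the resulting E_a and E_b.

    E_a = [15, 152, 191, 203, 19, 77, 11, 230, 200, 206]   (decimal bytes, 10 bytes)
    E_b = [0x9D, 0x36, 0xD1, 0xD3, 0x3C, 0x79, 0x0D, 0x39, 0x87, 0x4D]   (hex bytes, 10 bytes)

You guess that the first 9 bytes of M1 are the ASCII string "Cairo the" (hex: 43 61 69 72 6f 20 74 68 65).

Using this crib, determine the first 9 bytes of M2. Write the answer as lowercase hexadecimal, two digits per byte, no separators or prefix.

First, E_a ⊕ E_b = (M1 ⊕ K) ⊕ (M2 ⊕ K) = M1 ⊕ M2, so the key drops out. Then M2 = (M1 ⊕ M2) ⊕ M1 over the first 9 bytes.
byte 0: (0f XOR 9d) XOR 43 = 92 XOR 43 = d1
byte 1: (98 XOR 36) XOR 61 = ae XOR 61 = cf
byte 2: (bf XOR d1) XOR 69 = 6e XOR 69 = 07
byte 3: (cb XOR d3) XOR 72 = 18 XOR 72 = 6a
byte 4: (13 XOR 3c) XOR 6f = 2f XOR 6f = 40
byte 5: (4d XOR 79) XOR 20 = 34 XOR 20 = 14
byte 6: (0b XOR 0d) XOR 74 = 06 XOR 74 = 72
byte 7: (e6 XOR 39) XOR 68 = df XOR 68 = b7
byte 8: (c8 XOR 87) XOR 65 = 4f XOR 65 = 2a

d1cf076a401472b72a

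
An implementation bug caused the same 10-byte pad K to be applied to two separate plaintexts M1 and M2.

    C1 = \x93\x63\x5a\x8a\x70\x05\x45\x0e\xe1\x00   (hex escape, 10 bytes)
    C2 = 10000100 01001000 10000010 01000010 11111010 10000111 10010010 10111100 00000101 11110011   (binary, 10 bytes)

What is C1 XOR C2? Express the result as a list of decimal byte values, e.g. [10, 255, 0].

[23, 43, 216, 200, 138, 130, 215, 178, 228, 243]

C1 ⊕ C2 = (M1 ⊕ K) ⊕ (M2 ⊕ K) = M1 ⊕ M2 — the shared key cancels under XOR.
byte 0: 147 ⊕ 132 =  23
byte 1:  99 ⊕  72 =  43
byte 2:  90 ⊕ 130 = 216
byte 3: 138 ⊕  66 = 200
byte 4: 112 ⊕ 250 = 138
byte 5:   5 ⊕ 135 = 130
byte 6:  69 ⊕ 146 = 215
byte 7:  14 ⊕ 188 = 178
byte 8: 225 ⊕   5 = 228
byte 9:   0 ⊕ 243 = 243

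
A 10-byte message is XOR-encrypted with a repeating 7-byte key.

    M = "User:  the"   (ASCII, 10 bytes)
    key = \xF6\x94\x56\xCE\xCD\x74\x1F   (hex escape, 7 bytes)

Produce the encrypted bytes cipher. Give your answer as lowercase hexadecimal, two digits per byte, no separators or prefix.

a3e733bcf7543f82fc33

The 7-byte key repeats, so the effective keystream is f6 94 56 ce cd 74 1f f6 94 56.
byte 0:  85 xor 246 = 163
byte 1: 115 xor 148 = 231
byte 2: 101 xor  86 =  51
byte 3: 114 xor 206 = 188
byte 4:  58 xor 205 = 247
byte 5:  32 xor 116 =  84
byte 6:  32 xor  31 =  63
byte 7: 116 xor 246 = 130
byte 8: 104 xor 148 = 252
byte 9: 101 xor  86 =  51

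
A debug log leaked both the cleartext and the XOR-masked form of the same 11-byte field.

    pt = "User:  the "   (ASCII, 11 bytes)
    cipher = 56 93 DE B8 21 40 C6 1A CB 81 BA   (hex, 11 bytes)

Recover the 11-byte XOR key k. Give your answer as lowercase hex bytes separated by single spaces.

03 e0 bb ca 1b 60 e6 6e a3 e4 9a

Since cipher = pt ⊕ k, XORing both sides with pt gives k = pt ⊕ cipher.
55 XOR 56 = 03
73 XOR 93 = e0
65 XOR de = bb
72 XOR b8 = ca
3a XOR 21 = 1b
20 XOR 40 = 60
20 XOR c6 = e6
74 XOR 1a = 6e
68 XOR cb = a3
65 XOR 81 = e4
20 XOR ba = 9a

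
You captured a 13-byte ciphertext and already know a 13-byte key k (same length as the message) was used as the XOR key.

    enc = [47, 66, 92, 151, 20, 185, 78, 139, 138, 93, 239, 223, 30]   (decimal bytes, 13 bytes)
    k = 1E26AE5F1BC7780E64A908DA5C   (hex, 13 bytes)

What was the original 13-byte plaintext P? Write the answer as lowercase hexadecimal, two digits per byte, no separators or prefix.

3164f2c80f7e3685eef4e70542

XOR is its own inverse, so applying the key byte-wise gives the result directly.
byte 0:  47 ⊕  30 =  49
byte 1:  66 ⊕  38 = 100
byte 2:  92 ⊕ 174 = 242
byte 3: 151 ⊕  95 = 200
byte 4:  20 ⊕  27 =  15
byte 5: 185 ⊕ 199 = 126
byte 6:  78 ⊕ 120 =  54
byte 7: 139 ⊕  14 = 133
byte 8: 138 ⊕ 100 = 238
byte 9:  93 ⊕ 169 = 244
byte 10: 239 ⊕   8 = 231
byte 11: 223 ⊕ 218 =   5
byte 12:  30 ⊕  92 =  66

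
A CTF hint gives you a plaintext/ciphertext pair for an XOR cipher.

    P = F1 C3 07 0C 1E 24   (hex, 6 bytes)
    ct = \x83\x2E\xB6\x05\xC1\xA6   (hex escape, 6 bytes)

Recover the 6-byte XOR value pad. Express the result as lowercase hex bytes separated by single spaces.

Since ct = P ⊕ pad, XORing both sides with P gives pad = P ⊕ ct.
byte 0: f1 ⊕ 83 = 72
byte 1: c3 ⊕ 2e = ed
byte 2: 07 ⊕ b6 = b1
byte 3: 0c ⊕ 05 = 09
byte 4: 1e ⊕ c1 = df
byte 5: 24 ⊕ a6 = 82

72 ed b1 09 df 82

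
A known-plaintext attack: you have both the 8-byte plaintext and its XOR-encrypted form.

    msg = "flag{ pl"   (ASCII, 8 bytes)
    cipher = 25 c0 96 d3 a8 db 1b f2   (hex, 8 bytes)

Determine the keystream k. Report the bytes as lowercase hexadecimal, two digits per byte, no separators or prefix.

Since cipher = msg ⊕ k, XORing both sides with msg gives k = msg ⊕ cipher.
byte 0: 01100110 XOR 00100101 = 01000011
byte 1: 01101100 XOR 11000000 = 10101100
byte 2: 01100001 XOR 10010110 = 11110111
byte 3: 01100111 XOR 11010011 = 10110100
byte 4: 01111011 XOR 10101000 = 11010011
byte 5: 00100000 XOR 11011011 = 11111011
byte 6: 01110000 XOR 00011011 = 01101011
byte 7: 01101100 XOR 11110010 = 10011110

43acf7b4d3fb6b9e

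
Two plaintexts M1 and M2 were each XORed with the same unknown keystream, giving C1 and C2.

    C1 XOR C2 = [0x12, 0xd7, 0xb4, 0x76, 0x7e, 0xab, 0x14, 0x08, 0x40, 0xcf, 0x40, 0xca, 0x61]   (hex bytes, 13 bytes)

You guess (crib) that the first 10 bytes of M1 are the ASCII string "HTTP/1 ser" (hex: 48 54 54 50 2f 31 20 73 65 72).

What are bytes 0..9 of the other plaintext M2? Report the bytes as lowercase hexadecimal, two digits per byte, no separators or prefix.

Since C1 ⊕ C2 = M1 ⊕ M2, XORing with the guessed M1 bytes yields the corresponding M2 bytes: M2 = (C1 ⊕ C2) ⊕ M1.
byte 0: 00010010 ⊕ 01001000 = 01011010
byte 1: 11010111 ⊕ 01010100 = 10000011
byte 2: 10110100 ⊕ 01010100 = 11100000
byte 3: 01110110 ⊕ 01010000 = 00100110
byte 4: 01111110 ⊕ 00101111 = 01010001
byte 5: 10101011 ⊕ 00110001 = 10011010
byte 6: 00010100 ⊕ 00100000 = 00110100
byte 7: 00001000 ⊕ 01110011 = 01111011
byte 8: 01000000 ⊕ 01100101 = 00100101
byte 9: 11001111 ⊕ 01110010 = 10111101

5a83e026519a347b25bd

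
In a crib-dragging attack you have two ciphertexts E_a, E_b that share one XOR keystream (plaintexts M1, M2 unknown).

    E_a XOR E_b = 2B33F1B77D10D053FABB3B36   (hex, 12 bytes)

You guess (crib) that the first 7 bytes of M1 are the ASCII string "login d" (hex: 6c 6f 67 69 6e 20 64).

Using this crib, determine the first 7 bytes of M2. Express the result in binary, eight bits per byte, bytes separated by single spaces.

01000111 01011100 10010110 11011110 00010011 00110000 10110100

Since E_a ⊕ E_b = M1 ⊕ M2, XORing with the guessed M1 bytes yields the corresponding M2 bytes: M2 = (E_a ⊕ E_b) ⊕ M1.
00101011 XOR 01101100 = 01000111
00110011 XOR 01101111 = 01011100
11110001 XOR 01100111 = 10010110
10110111 XOR 01101001 = 11011110
01111101 XOR 01101110 = 00010011
00010000 XOR 00100000 = 00110000
11010000 XOR 01100100 = 10110100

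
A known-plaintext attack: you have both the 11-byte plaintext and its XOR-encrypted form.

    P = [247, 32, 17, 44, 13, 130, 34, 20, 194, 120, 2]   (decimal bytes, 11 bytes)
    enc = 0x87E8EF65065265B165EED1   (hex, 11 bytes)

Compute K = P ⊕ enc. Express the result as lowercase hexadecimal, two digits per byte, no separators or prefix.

70c8fe490bd047a5a796d3

Since enc = P ⊕ K, XORing both sides with P gives K = P ⊕ enc.
f7 ^ 87 = 70
20 ^ e8 = c8
11 ^ ef = fe
2c ^ 65 = 49
0d ^ 06 = 0b
82 ^ 52 = d0
22 ^ 65 = 47
14 ^ b1 = a5
c2 ^ 65 = a7
78 ^ ee = 96
02 ^ d1 = d3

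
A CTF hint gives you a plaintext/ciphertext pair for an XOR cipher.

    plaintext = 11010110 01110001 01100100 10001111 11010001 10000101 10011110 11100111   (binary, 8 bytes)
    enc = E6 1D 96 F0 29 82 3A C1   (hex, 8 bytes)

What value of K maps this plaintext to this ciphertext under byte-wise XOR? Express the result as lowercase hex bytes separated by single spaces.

30 6c f2 7f f8 07 a4 26

Since enc = plaintext ⊕ K, XORing both sides with plaintext gives K = plaintext ⊕ enc.
d6 xor e6 = 30
71 xor 1d = 6c
64 xor 96 = f2
8f xor f0 = 7f
d1 xor 29 = f8
85 xor 82 = 07
9e xor 3a = a4
e7 xor c1 = 26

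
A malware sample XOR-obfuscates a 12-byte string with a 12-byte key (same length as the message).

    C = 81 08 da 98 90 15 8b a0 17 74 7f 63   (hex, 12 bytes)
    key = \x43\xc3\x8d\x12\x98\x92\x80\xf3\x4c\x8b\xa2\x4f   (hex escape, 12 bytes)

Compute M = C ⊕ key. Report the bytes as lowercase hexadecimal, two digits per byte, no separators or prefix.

c2cb578a08870b535bffdd2c

byte 0: 129 ^  67 = 194
byte 1:   8 ^ 195 = 203
byte 2: 218 ^ 141 =  87
byte 3: 152 ^  18 = 138
byte 4: 144 ^ 152 =   8
byte 5:  21 ^ 146 = 135
byte 6: 139 ^ 128 =  11
byte 7: 160 ^ 243 =  83
byte 8:  23 ^  76 =  91
byte 9: 116 ^ 139 = 255
byte 10: 127 ^ 162 = 221
byte 11:  99 ^  79 =  44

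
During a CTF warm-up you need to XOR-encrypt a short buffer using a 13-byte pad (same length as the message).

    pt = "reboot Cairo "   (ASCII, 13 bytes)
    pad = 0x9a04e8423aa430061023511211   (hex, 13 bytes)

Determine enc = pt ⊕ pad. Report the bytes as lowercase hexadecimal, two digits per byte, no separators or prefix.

e8618a2d55d01045714a237d31

byte 0: 72 xor 9a = e8
byte 1: 65 xor 04 = 61
byte 2: 62 xor e8 = 8a
byte 3: 6f xor 42 = 2d
byte 4: 6f xor 3a = 55
byte 5: 74 xor a4 = d0
byte 6: 20 xor 30 = 10
byte 7: 43 xor 06 = 45
byte 8: 61 xor 10 = 71
byte 9: 69 xor 23 = 4a
byte 10: 72 xor 51 = 23
byte 11: 6f xor 12 = 7d
byte 12: 20 xor 11 = 31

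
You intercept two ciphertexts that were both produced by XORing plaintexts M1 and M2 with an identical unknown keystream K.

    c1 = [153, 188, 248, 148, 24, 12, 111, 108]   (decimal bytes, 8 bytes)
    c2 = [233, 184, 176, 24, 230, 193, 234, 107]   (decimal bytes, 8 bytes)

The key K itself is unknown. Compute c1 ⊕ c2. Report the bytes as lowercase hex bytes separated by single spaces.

c1 ⊕ c2 = (M1 ⊕ K) ⊕ (M2 ⊕ K) = M1 ⊕ M2 — the shared key cancels under XOR.
99 ^ e9 = 70
bc ^ b8 = 04
f8 ^ b0 = 48
94 ^ 18 = 8c
18 ^ e6 = fe
0c ^ c1 = cd
6f ^ ea = 85
6c ^ 6b = 07

70 04 48 8c fe cd 85 07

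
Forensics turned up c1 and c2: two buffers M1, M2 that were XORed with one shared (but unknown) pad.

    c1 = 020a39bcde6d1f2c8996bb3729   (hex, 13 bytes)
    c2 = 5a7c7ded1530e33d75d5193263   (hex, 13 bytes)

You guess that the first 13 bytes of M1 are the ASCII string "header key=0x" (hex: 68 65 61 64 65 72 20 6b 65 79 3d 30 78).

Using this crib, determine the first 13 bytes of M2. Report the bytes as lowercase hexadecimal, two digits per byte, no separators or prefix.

First, c1 ⊕ c2 = (M1 ⊕ K) ⊕ (M2 ⊕ K) = M1 ⊕ M2, so the key drops out. Then M2 = (M1 ⊕ M2) ⊕ M1 over the first 13 bytes.
byte 0: (02 ^ 5a) ^ 68 = 58 ^ 68 = 30
byte 1: (0a ^ 7c) ^ 65 = 76 ^ 65 = 13
byte 2: (39 ^ 7d) ^ 61 = 44 ^ 61 = 25
byte 3: (bc ^ ed) ^ 64 = 51 ^ 64 = 35
byte 4: (de ^ 15) ^ 65 = cb ^ 65 = ae
byte 5: (6d ^ 30) ^ 72 = 5d ^ 72 = 2f
byte 6: (1f ^ e3) ^ 20 = fc ^ 20 = dc
byte 7: (2c ^ 3d) ^ 6b = 11 ^ 6b = 7a
byte 8: (89 ^ 75) ^ 65 = fc ^ 65 = 99
byte 9: (96 ^ d5) ^ 79 = 43 ^ 79 = 3a
byte 10: (bb ^ 19) ^ 3d = a2 ^ 3d = 9f
byte 11: (37 ^ 32) ^ 30 = 05 ^ 30 = 35
byte 12: (29 ^ 63) ^ 78 = 4a ^ 78 = 32

30132535ae2fdc7a993a9f3532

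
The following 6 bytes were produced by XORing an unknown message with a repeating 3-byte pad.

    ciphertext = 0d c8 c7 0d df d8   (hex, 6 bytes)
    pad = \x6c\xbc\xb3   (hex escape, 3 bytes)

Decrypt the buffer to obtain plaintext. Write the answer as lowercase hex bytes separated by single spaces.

61 74 74 61 63 6b

The 3-byte key repeats, so the effective keystream is 6c bc b3 6c bc b3.
byte 0: 0d xor 6c = 61
byte 1: c8 xor bc = 74
byte 2: c7 xor b3 = 74
byte 3: 0d xor 6c = 61
byte 4: df xor bc = 63
byte 5: d8 xor b3 = 6b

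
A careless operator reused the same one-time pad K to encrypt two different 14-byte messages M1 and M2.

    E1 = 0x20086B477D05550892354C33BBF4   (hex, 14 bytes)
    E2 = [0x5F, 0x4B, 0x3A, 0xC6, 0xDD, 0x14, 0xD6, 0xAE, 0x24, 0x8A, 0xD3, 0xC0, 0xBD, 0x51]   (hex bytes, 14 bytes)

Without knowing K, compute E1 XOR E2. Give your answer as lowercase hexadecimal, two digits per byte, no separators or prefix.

7f435181a01183a6b6bf9ff306a5

E1 ⊕ E2 = (M1 ⊕ K) ⊕ (M2 ⊕ K) = M1 ⊕ M2 — the shared key cancels under XOR.
20 ^ 5f = 7f
08 ^ 4b = 43
6b ^ 3a = 51
47 ^ c6 = 81
7d ^ dd = a0
05 ^ 14 = 11
55 ^ d6 = 83
08 ^ ae = a6
92 ^ 24 = b6
35 ^ 8a = bf
4c ^ d3 = 9f
33 ^ c0 = f3
bb ^ bd = 06
f4 ^ 51 = a5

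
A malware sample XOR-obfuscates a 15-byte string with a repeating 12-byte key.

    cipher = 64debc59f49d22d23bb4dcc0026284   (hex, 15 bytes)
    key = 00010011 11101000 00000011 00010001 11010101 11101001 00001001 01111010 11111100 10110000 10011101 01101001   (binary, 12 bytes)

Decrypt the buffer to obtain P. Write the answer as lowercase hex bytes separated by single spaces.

77 36 bf 48 21 74 2b a8 c7 04 41 a9 11 8a 87

The 12-byte key repeats, so the effective keystream is 13 e8 03 11 d5 e9 09 7a fc b0 9d 69 13 e8 03.
byte 0: 100 ^  19 = 119
byte 1: 222 ^ 232 =  54
byte 2: 188 ^   3 = 191
byte 3:  89 ^  17 =  72
byte 4: 244 ^ 213 =  33
byte 5: 157 ^ 233 = 116
byte 6:  34 ^   9 =  43
byte 7: 210 ^ 122 = 168
byte 8:  59 ^ 252 = 199
byte 9: 180 ^ 176 =   4
byte 10: 220 ^ 157 =  65
byte 11: 192 ^ 105 = 169
byte 12:   2 ^  19 =  17
byte 13:  98 ^ 232 = 138
byte 14: 132 ^   3 = 135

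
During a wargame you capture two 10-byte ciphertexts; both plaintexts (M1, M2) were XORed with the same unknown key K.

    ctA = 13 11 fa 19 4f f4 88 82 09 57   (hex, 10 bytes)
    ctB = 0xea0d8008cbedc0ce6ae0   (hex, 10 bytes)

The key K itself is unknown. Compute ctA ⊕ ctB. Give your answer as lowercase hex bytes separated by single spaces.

ctA ⊕ ctB = (M1 ⊕ K) ⊕ (M2 ⊕ K) = M1 ⊕ M2 — the shared key cancels under XOR.
 19 XOR 234 = 249
 17 XOR  13 =  28
250 XOR 128 = 122
 25 XOR   8 =  17
 79 XOR 203 = 132
244 XOR 237 =  25
136 XOR 192 =  72
130 XOR 206 =  76
  9 XOR 106 =  99
 87 XOR 224 = 183

f9 1c 7a 11 84 19 48 4c 63 b7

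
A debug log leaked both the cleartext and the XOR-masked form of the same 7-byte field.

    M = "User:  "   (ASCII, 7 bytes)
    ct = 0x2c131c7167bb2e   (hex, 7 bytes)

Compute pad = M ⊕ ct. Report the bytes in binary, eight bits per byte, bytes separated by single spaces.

01111001 01100000 01111001 00000011 01011101 10011011 00001110

Since ct = M ⊕ pad, XORing both sides with M gives pad = M ⊕ ct.
byte 0: 55 xor 2c = 79
byte 1: 73 xor 13 = 60
byte 2: 65 xor 1c = 79
byte 3: 72 xor 71 = 03
byte 4: 3a xor 67 = 5d
byte 5: 20 xor bb = 9b
byte 6: 20 xor 2e = 0e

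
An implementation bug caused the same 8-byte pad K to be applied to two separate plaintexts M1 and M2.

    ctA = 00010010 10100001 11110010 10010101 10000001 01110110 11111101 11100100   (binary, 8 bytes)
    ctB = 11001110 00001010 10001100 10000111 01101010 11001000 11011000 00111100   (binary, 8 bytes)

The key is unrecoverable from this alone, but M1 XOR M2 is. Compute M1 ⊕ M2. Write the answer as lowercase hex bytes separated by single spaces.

ctA ⊕ ctB = (M1 ⊕ K) ⊕ (M2 ⊕ K) = M1 ⊕ M2 — the shared key cancels under XOR.
byte 0: 12 ^ ce = dc
byte 1: a1 ^ 0a = ab
byte 2: f2 ^ 8c = 7e
byte 3: 95 ^ 87 = 12
byte 4: 81 ^ 6a = eb
byte 5: 76 ^ c8 = be
byte 6: fd ^ d8 = 25
byte 7: e4 ^ 3c = d8

dc ab 7e 12 eb be 25 d8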